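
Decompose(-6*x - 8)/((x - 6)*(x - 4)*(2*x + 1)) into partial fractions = -20/(117*(2*x + 1)) + 16/(9*(x - 4)) - 22/(13*(x - 6))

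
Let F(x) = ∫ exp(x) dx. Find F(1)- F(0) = -1 + E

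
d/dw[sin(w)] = cos(w)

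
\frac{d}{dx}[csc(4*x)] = -4*cot(4*x)*csc(4*x)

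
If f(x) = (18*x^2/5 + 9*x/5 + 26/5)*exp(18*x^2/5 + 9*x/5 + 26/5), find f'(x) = 648*x^3*exp(18*x^2/5 + 9*x/5 + 26/5)/25 + 486*x^2*exp(18*x^2/5 + 9*x/5 + 26/5)/25 + 1197*x*exp(18*x^2/5 + 9*x/5 + 26/5)/25 + 279*exp(18*x^2/5 + 9*x/5 + 26/5)/25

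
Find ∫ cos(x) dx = sin(x) + C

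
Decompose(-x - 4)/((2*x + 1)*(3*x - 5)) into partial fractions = -17/(13*(3*x - 5)) + 7/(13*(2*x + 1))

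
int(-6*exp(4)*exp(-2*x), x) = 3*exp(4 - 2*x) + C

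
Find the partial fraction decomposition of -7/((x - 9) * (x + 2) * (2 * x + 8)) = -7/(52*(x + 4)) + 7/(44*(x + 2)) - 7/(286*(x - 9))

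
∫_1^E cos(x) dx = -sin(1) + sin(E)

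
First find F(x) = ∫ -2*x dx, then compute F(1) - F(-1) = 0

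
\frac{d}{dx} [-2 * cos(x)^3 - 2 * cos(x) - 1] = -6*sin(x)^3 + 8*sin(x)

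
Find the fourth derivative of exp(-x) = exp(-x)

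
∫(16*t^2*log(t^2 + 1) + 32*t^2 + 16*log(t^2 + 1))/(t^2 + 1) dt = 16*t*log(t^2 + 1) + C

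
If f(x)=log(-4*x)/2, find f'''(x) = x^(-3)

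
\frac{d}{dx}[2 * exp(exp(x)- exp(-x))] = (2*exp(exp(x) - exp(-x)) + 2*exp(2*x + exp(x) - exp(-x)))*exp(-x)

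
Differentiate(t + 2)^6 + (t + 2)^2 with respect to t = 6*t^5 + 60*t^4 + 240*t^3 + 480*t^2 + 482*t + 196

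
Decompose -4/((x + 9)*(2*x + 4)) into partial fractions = 2/(7*(x + 9)) - 2/(7*(x + 2))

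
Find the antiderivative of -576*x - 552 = -288*x^2 - 552*x + C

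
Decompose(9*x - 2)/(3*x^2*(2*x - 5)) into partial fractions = 82/(75*(2*x - 5)) - 41/(75*x) + 2/(15*x^2)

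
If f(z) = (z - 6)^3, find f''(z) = 6*z - 36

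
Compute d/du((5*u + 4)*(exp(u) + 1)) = 5*u*exp(u) + 9*exp(u) + 5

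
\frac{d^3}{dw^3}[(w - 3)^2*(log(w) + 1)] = (2*w^2 + 6*w + 18)/w^3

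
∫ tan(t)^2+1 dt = tan(t) + C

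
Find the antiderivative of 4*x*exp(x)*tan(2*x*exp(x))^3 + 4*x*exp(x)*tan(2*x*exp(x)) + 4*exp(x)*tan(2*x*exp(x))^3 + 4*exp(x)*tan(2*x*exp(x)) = tan(2*x*exp(x))^2 + C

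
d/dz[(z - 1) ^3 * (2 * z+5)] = 8*z^3 - 3*z^2 - 18*z + 13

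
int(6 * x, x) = 3*x^2 + C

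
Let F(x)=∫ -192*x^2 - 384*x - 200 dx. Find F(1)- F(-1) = -528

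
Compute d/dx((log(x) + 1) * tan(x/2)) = (x*log(x) + x + sin(x))/(x*(cos(x) + 1))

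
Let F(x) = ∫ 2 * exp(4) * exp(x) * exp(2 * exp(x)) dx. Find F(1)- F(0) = -exp(6) + exp(4 + 2*E)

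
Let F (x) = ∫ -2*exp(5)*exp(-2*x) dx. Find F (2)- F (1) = E - exp(3)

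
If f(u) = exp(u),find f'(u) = exp(u)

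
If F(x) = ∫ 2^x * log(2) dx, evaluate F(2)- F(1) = 2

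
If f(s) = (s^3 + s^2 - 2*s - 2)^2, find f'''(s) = 120*s^3 + 120*s^2 - 72*s - 48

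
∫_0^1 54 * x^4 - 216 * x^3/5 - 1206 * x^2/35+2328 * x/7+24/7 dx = 5538/35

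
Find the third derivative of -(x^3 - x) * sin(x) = x^3*cos(x) + 9*x^2*sin(x) - 19*x*cos(x) - 9*sin(x)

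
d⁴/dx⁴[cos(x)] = cos(x)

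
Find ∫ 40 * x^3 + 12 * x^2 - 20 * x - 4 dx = 10*x^4 + 4*x^3 - 10*x^2 - 4*x + C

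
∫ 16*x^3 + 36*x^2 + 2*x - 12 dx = 4*x^4 + 12*x^3 + x^2 - 12*x + C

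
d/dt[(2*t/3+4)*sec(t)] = 2*t*tan(t)*sec(t)/3 + 4*tan(t)*sec(t) + 2*sec(t)/3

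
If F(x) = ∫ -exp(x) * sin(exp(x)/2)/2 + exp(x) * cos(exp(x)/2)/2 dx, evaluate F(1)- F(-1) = sqrt(2)*(-sin((2*exp(-1) + pi)/4) + sin((pi + 2*E)/4))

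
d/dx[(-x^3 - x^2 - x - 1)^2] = 6*x^5 + 10*x^4 + 12*x^3 + 12*x^2 + 6*x + 2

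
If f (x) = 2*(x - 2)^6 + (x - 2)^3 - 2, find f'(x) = 12*x^5 - 120*x^4 + 480*x^3 - 957*x^2 + 948*x - 372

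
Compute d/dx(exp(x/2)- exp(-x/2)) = (exp(x) + 1)*exp(-x/2)/2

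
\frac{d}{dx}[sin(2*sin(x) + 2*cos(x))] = 2*sqrt(2)*(1 - 2*sin(sqrt(2)*sin(x + pi/4))^2)*cos(x + pi/4)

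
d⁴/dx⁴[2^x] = 2^x*log(2)^4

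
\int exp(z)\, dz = exp(z) + C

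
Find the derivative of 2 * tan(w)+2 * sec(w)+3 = 2*(sin(w) + 1)/cos(w)^2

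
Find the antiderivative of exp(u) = exp(u) + C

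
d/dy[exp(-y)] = -exp(-y)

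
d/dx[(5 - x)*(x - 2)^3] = -4*x^3 + 33*x^2 - 84*x + 68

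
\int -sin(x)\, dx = cos(x) + C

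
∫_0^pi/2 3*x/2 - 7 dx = -8 + (-4 + 3*pi/2)*(-2 + pi/8)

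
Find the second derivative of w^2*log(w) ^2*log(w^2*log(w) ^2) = 2*log(w)^2*log(w^2*log(w)^2) + 6*log(w)^2 + 6*log(w)*log(w^2*log(w)^2) + 14*log(w) + 2*log(w^2*log(w)^2) + 6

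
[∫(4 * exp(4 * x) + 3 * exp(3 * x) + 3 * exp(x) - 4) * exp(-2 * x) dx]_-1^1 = -2*(-E + exp(-1))^2 - 6*exp(-1) + 2*(E - exp(-1))^2 + 6*E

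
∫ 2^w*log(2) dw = 2^w + C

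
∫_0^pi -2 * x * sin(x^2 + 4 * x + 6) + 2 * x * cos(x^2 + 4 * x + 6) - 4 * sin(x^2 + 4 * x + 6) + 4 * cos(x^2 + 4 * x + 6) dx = sqrt(2)*(sin(pi/4 + 6 + pi^2) - sin(pi/4 + 6))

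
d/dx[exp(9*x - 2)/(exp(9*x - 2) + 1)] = 9*exp(9*x - 2)/(exp(-4)*exp(18*x) + 2*exp(-2)*exp(9*x) + 1)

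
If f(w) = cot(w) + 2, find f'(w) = -1/sin(w)^2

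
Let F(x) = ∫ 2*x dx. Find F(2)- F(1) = 3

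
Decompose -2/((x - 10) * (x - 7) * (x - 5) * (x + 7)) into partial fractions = 1/(1428*(x + 7)) - 1/(60*(x - 5)) + 1/(42*(x - 7)) - 2/(255*(x - 10))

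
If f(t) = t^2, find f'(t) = 2*t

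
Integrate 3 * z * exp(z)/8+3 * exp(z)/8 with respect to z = 3*z*exp(z)/8 + C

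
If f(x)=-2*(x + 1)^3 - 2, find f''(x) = -12*x - 12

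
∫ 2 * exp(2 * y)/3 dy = exp(2*y)/3 + C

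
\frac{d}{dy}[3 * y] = 3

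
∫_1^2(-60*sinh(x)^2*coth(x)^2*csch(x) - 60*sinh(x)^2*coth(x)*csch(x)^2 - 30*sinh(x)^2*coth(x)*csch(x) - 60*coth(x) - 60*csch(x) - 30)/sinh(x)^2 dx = -30*(1 + cosh(1))^2/sinh(1)^2 - 30*coth(1) - 30*csch(1) + 30*csch(2) + 30*coth(2) + 30/tanh(1)^2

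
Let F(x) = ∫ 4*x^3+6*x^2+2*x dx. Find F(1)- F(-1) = 4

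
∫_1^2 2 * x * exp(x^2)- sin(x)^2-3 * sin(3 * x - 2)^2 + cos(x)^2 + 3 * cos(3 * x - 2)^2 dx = -E - sin(2) + sin(4)/2 + sin(8)/2 + exp(4)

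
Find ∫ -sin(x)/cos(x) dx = log(6*cos(x)) + C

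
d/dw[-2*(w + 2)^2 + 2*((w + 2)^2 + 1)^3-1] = 12*w^5 + 120*w^4 + 504*w^3 + 1104*w^2 + 1256*w + 592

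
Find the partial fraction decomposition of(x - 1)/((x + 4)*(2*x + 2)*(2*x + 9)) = -11/(7*(2*x + 9)) + 5/(6*(x + 4)) - 1/(21*(x + 1))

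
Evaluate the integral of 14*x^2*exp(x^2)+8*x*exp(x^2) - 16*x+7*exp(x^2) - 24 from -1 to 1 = -48 + 14*E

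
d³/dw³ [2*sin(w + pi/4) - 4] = -2*cos(w + pi/4)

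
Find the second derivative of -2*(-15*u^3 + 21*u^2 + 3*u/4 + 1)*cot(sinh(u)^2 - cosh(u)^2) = 180*u*cot(sinh(u)^2 - cosh(u)^2) - 84*cot(sinh(u)^2 - cosh(u)^2)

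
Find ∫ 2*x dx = x^2 + C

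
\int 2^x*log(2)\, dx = 2^x + C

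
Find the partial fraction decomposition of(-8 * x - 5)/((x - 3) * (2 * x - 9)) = -82/(3*(2*x - 9)) + 29/(3*(x - 3))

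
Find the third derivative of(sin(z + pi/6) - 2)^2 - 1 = -4*sin(2*z + pi/3) + 4*cos(z + pi/6)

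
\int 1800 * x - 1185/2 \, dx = 900*x^2 - 1185*x/2 + C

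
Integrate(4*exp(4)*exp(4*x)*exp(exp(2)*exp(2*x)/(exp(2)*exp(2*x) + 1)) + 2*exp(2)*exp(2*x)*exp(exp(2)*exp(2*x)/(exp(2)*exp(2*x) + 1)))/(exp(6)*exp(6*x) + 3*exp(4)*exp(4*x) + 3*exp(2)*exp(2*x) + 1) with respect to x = exp((2*(x + 1)*(exp(2*x + 2) + 1) + exp(2*x + 2))/(exp(2*x + 2) + 1))/(exp(2*x + 2) + 1) + C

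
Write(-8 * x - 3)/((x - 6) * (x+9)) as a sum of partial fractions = -23/(5*(x + 9)) - 17/(5*(x - 6))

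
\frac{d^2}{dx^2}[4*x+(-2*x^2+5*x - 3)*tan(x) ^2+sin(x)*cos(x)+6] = -12*x^2*tan(x)^4 - 16*x^2*tan(x)^2 - 4*x^2 + 30*x*tan(x)^4 - 16*x*tan(x)^3 + 40*x*tan(x)^2 - 16*x*tan(x) + 10*x - 2*sin(2*x) - 18*tan(x)^4 + 20*tan(x)^3 - 28*tan(x)^2 + 20*tan(x) - 6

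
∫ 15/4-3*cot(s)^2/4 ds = 9*s/2 + 3/(4*tan(s)) + C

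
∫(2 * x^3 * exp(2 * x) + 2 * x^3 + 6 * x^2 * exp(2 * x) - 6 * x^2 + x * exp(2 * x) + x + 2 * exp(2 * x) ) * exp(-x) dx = 2*(2*x^3 + x + 1)*sinh(x) + C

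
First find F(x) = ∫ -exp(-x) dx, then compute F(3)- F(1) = -exp(-1) + exp(-3)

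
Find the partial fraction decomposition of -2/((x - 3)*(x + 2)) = 2/(5*(x + 2)) - 2/(5*(x - 3))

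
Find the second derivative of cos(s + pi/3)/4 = -cos(s + pi/3)/4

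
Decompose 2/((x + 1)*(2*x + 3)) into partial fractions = -4/(2*x + 3) + 2/(x + 1)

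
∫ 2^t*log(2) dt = 2^t + C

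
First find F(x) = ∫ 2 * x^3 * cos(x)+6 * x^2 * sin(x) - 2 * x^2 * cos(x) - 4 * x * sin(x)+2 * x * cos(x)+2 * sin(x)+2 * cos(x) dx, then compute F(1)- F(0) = 4*sin(1)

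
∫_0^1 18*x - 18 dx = -9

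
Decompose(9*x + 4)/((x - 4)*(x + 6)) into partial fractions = 5/(x + 6) + 4/(x - 4)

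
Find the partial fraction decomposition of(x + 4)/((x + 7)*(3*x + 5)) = 7/(16*(3*x + 5)) + 3/(16*(x + 7))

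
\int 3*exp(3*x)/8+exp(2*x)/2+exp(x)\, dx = (exp(2*x) + 2*exp(x) + 8)*exp(x)/8 + C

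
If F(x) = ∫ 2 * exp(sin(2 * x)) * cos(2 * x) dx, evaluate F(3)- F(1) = -exp(sin(2)) + exp(sin(6))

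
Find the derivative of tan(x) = cos(x)^(-2)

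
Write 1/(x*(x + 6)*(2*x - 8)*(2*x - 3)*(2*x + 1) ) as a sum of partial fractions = -1/(99*(2*x + 1)) - 1/(225*(2*x - 3)) + 1/(19800*(x + 6)) + 1/(3600*(x - 4)) + 1/(144*x)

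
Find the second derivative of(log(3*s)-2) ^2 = (-2*log(s) - 2*log(3) + 6)/s^2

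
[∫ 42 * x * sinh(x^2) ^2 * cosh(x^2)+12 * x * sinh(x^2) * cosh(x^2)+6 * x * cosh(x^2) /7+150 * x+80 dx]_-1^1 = 160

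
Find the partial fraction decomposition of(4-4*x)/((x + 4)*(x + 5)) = -24/(x + 5) + 20/(x + 4)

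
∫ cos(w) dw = sin(w) + C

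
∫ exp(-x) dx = -exp(-x) + C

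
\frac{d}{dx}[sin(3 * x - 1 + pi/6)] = 3*cos(3*x - 1 + pi/6)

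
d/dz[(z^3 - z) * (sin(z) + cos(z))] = sqrt(2)*(z^3*cos(z + pi/4) + 3*z^2*sin(z + pi/4) - z*cos(z + pi/4) - sin(z + pi/4))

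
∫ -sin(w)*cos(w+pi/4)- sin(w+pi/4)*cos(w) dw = cos(w)*cos(w + pi/4) + C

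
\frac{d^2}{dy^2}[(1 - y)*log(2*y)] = (-y - 1)/y^2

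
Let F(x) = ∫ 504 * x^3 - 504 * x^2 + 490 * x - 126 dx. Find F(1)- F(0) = 77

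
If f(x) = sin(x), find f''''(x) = sin(x)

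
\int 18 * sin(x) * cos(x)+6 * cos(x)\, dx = (3*sin(x) + 1)^2 + C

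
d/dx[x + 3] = 1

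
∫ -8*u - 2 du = -4*u^2 - 2*u + C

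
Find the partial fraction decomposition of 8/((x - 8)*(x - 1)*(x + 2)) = 4/(15*(x + 2)) - 8/(21*(x - 1)) + 4/(35*(x - 8))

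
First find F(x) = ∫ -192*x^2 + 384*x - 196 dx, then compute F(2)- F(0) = -136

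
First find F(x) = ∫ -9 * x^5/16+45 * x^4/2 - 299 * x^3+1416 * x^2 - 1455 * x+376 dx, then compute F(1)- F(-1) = 1705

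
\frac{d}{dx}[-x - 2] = -1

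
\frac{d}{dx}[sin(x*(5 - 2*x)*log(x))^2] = (4*x*log(x) + 2*x - 5*log(x) - 5)*sin(2*x*(2*x - 5)*log(x))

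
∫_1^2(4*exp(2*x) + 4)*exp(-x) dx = -4*E - 4*exp(-2) + 4*exp(-1) + 4*exp(2)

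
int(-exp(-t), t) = exp(-t) + C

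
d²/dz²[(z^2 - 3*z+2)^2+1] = 12*z^2 - 36*z + 26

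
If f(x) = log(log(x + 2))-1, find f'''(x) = (2*log(x + 2)^2 + 3*log(x + 2) + 2)/(x^3*log(x + 2)^3 + 6*x^2*log(x + 2)^3 + 12*x*log(x + 2)^3 + 8*log(x + 2)^3)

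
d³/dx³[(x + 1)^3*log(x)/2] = (6*x^3*log(x) + 11*x^3 + 6*x^2 - 3*x + 2)/(2*x^3)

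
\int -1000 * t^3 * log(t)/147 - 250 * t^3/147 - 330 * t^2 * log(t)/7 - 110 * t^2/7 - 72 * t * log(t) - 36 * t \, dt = -2*t^2*(125*t^2 + 1155*t + 2646)*log(t)/147 + C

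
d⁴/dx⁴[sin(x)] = sin(x)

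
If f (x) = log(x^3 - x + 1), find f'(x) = (3*x^2 - 1)/(x^3 - x + 1)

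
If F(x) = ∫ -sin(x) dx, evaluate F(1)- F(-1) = 0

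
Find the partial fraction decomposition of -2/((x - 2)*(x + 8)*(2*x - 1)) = 8/(51*(2*x - 1)) - 1/(85*(x + 8)) - 1/(15*(x - 2))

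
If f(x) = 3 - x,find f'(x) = -1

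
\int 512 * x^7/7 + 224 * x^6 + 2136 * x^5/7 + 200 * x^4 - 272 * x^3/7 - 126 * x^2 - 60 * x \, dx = 64*x^8/7 + 32*x^7 + 356*x^6/7 + 40*x^5 - 68*x^4/7 - 42*x^3 - 30*x^2 + C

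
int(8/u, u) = 8*log(u) + C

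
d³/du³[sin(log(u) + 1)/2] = (3*sin(log(u) + 1) + cos(log(u) + 1))/(2*u^3)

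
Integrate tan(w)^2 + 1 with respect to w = tan(w) + C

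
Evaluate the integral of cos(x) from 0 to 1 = sin(1)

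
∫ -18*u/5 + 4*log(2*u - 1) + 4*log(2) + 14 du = -9*u^2/5 + 10*u + 2*(2*u - 1)*log(4*u - 2) + C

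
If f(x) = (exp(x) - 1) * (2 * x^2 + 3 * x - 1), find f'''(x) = 2*x^2*exp(x) + 15*x*exp(x) + 20*exp(x)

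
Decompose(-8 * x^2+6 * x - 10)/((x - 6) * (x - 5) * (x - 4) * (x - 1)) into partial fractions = 1/(5*(x - 1)) - 19/(x - 4) + 45/(x - 5) - 131/(5*(x - 6))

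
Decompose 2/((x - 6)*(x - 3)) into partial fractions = -2/(3*(x - 3)) + 2/(3*(x - 6))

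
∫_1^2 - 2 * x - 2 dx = -5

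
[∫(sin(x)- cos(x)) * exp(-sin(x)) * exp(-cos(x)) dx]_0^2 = -exp(-1) + exp(-sin(2) - cos(2))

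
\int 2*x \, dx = x^2 + C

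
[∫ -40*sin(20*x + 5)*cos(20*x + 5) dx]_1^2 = -cos(50)/2 + cos(90)/2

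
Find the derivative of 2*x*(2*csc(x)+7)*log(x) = -4*x*log(x)*cot(x)*csc(x) + 4*log(x)*csc(x) + 14*log(x) + 4*csc(x) + 14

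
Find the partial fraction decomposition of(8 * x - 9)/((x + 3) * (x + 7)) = 65/(4*(x + 7)) - 33/(4*(x + 3))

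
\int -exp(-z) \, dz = exp(-z) + C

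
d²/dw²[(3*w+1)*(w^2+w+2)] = 18*w + 8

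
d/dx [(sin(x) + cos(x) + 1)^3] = 3*sqrt(2)*(sqrt(2)*sin(x + pi/4) + 1)^2*cos(x + pi/4)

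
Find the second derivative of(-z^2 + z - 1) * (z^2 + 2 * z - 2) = -12*z^2 - 6*z + 6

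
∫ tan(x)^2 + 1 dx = tan(x) + C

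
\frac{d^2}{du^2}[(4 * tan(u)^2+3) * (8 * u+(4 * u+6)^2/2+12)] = 192*u^2*tan(u)^4 + 256*u^2*tan(u)^2 + 64*u^2 + 768*u*tan(u)^4 + 256*u*tan(u)^3 + 1024*u*tan(u)^2 + 256*u*tan(u) + 256*u + 720*tan(u)^4 + 512*tan(u)^3 + 1024*tan(u)^2 + 512*tan(u) + 288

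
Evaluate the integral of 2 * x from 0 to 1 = 1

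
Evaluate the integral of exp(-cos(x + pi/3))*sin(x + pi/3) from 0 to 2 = -exp(-1/2) + exp(-cos(pi/3 + 2))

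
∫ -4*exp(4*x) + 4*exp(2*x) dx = (2 - exp(2*x))*exp(2*x) + C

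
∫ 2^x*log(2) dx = 2^x + C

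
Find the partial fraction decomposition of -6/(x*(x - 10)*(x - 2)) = 3/(8*(x - 2)) - 3/(40*(x - 10)) - 3/(10*x)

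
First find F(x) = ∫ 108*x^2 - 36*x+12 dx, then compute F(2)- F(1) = 210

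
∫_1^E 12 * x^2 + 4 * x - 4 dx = -4*E - 2 + 2*exp(2) + 4*exp(3)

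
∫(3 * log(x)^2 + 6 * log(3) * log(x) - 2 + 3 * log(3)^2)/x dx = (log(3*x)^2 - 2)*log(3*x) + C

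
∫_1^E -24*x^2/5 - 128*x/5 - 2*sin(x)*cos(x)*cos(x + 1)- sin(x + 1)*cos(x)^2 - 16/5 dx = (2*E/5 + 3)*(-4*exp(2) - 2*E + 7) - 17/5 + cos(E)^2*cos(1 + E) - cos(1)^2*cos(2)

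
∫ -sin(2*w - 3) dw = cos(2*w - 3)/2 + C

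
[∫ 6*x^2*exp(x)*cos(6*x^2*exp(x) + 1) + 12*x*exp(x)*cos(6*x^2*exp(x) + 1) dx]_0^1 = sin(1 + 6*E) - sin(1)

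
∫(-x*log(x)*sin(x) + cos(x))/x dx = log(x)*cos(x) + C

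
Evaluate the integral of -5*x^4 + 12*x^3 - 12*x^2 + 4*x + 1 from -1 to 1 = -8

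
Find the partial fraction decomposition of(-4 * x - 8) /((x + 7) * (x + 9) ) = -14/(x + 9) + 10/(x + 7)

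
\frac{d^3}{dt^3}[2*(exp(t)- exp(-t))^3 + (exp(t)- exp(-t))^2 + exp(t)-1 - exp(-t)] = (54*exp(6*t) + 8*exp(5*t) - 5*exp(4*t) - 5*exp(2*t) - 8*exp(t) + 54)*exp(-3*t)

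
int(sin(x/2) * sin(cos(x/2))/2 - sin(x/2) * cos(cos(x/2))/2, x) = sqrt(2)*sin(cos(x/2) + pi/4) + C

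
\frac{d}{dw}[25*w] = 25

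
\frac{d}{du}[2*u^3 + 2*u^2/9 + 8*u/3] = 6*u^2 + 4*u/9 + 8/3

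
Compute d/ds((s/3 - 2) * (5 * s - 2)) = 10*s/3 - 32/3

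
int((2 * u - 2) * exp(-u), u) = -2*u*exp(-u) + C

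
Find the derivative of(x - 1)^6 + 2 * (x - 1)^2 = 6*x^5 - 30*x^4 + 60*x^3 - 60*x^2 + 34*x - 10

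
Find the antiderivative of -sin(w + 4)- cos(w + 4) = sqrt(2)*cos(w + pi/4 + 4) + C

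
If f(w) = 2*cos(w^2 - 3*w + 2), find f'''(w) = 16*w^3*sin(w^2 - 3*w + 2) - 72*w^2*sin(w^2 - 3*w + 2) + 108*w*sin(w^2 - 3*w + 2) - 24*w*cos(w^2 - 3*w + 2) - 54*sin(w^2 - 3*w + 2) + 36*cos(w^2 - 3*w + 2)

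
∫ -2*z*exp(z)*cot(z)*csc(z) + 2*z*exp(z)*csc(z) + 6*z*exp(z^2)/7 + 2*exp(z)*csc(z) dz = 2*z*exp(z)*csc(z) + 3*exp(z^2)/7 + C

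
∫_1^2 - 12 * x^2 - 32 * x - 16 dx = -92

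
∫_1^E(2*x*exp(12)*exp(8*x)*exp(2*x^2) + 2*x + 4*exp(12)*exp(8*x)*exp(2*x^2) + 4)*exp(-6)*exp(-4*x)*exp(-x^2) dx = -exp(11) - exp(-(2 + E)^2 - 2) + exp(-11) + exp(2 + (2 + E)^2)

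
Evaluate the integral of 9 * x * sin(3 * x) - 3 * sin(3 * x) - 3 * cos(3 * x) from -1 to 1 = -6*cos(3)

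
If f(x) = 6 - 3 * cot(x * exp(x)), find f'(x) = 3*(x + 1)*exp(x)/sin(x*exp(x))^2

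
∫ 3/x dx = 3*log(x) + C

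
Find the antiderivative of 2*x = x^2 + C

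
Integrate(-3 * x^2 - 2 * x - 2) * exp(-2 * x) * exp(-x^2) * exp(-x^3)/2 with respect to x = exp(-x*(x^2 + x + 2))/2 + C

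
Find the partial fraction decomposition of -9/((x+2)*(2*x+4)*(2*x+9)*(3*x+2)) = -243/(736*(3*x + 2)) + 36/(575*(2*x + 9)) + 63/(800*(x + 2)) + 9/(40*(x + 2)^2)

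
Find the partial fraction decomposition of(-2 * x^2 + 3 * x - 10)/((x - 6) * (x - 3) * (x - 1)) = -9/(10*(x - 1)) + 19/(6*(x - 3)) - 64/(15*(x - 6))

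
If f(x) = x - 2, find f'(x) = 1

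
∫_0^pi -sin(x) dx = -2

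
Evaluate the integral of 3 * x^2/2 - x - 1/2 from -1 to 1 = 0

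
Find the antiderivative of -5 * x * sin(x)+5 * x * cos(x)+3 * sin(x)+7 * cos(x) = sqrt(2)*(5*x + 2)*sin(x + pi/4) + C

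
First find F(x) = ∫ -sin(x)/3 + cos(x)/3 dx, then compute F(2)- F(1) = sqrt(2)*(-sin(pi/4 + 1) + sin(pi/4 + 2))/3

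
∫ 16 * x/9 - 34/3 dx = 8*x^2/9 - 34*x/3 + C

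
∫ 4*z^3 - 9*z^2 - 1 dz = z^4 - 3*z^3 - z + C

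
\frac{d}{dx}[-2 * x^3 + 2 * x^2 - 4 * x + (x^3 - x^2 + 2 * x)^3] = 9*x^8 - 24*x^7 + 63*x^6 - 78*x^5 + 90*x^4 - 48*x^3 + 18*x^2 + 4*x - 4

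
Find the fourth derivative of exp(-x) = exp(-x)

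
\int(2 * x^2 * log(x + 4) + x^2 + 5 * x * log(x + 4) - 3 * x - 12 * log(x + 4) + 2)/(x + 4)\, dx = (x^2 - 3*x + 2)*log(x + 4) + C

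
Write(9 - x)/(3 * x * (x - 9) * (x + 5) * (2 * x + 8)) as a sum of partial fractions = -1/(30*(x + 5)) + 1/(24*(x + 4)) - 1/(120*x)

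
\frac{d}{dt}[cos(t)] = -sin(t)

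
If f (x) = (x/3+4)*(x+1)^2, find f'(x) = x^2 + 28*x/3 + 25/3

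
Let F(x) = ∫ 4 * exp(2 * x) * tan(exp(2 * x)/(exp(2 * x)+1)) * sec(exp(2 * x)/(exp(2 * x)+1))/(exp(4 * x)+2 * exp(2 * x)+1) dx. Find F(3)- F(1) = -2*sec(exp(2)/(1 + exp(2))) + 2*sec(exp(6)/(1 + exp(6)))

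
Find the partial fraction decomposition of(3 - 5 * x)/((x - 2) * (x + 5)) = -4/(x + 5) - 1/(x - 2)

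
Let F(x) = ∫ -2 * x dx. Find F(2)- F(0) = -4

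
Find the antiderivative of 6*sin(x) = -6*cos(x) + C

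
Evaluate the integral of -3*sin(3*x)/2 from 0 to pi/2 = -1/2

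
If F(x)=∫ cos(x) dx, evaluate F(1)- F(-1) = 2*sin(1)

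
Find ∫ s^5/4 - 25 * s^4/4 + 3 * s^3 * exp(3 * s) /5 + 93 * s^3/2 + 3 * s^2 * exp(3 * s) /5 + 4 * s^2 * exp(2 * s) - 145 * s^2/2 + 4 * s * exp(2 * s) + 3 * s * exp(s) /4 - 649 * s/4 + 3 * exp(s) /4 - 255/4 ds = s*(5*s^5 - 150*s^4 + 1395*s^3 + 24*s^2*exp(3*s) - 2900*s^2 + 240*s*exp(2*s) - 9735*s + 90*exp(s) - 7650)/120 + C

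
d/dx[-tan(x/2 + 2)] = -tan(x/2 + 2)^2/2 - 1/2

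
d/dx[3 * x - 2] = 3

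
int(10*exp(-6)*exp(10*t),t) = exp(10*t - 6) + C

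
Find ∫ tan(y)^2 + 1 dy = tan(y) + C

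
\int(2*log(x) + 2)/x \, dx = (log(x) + 1)^2 + C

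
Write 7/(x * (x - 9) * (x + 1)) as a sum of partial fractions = 7/(10*(x + 1)) + 7/(90*(x - 9)) - 7/(9*x)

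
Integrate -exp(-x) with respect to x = exp(-x) + C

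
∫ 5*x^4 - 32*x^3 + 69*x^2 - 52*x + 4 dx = x^5 - 8*x^4 + 23*x^3 - 26*x^2 + 4*x + C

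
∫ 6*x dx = 3*x^2 + C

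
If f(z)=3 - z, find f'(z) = -1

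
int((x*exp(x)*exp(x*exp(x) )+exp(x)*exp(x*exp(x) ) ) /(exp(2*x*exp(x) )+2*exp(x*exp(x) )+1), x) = E*(2*exp(x*exp(x)) + exp(x*exp(x) - 1) + 1)/(E*(exp(x*exp(x)) + exp(x*exp(x) - 1) + 1) + 1) + C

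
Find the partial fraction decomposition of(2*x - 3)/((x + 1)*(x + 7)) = 17/(6*(x + 7)) - 5/(6*(x + 1))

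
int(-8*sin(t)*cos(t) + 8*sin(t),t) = 4*(cos(t) - 1)^2 + C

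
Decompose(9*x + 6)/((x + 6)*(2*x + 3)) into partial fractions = -5/(3*(2*x + 3)) + 16/(3*(x + 6))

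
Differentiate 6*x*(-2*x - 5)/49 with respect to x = -24*x/49 - 30/49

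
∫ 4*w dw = 2*w^2 + C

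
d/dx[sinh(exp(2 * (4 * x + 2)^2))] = 32*(2*x + 1)*exp(8)*exp(32*x)*exp(32*x^2)*cosh(exp(8)*exp(32*x)*exp(32*x^2))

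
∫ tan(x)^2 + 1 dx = tan(x) + C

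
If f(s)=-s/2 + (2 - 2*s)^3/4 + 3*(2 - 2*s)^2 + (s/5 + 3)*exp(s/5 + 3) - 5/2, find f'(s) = -6*s^2 + s*exp(s/5 + 3)/25 + 36*s + 4*exp(s/5 + 3)/5 - 61/2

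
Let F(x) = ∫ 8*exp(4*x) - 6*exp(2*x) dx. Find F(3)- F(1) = -3*exp(6) - 2*exp(4) + 3*exp(2) + 2*exp(12)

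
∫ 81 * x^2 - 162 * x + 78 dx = 27*x^3 - 81*x^2 + 78*x + C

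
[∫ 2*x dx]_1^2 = 3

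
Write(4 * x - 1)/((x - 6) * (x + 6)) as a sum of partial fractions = 25/(12*(x + 6)) + 23/(12*(x - 6))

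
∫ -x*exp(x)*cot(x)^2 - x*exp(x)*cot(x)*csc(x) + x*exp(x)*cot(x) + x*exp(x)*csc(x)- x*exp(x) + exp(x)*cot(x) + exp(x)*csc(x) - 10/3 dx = x*(3*(cot(x) + csc(x))*exp(x) - 10)/3 + C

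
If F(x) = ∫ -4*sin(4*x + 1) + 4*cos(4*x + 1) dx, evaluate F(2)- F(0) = cos(9) - sin(1) - cos(1) + sin(9)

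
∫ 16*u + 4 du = 8*u^2 + 4*u + C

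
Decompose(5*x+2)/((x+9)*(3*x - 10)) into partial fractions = 56/(37*(3*x - 10)) + 43/(37*(x + 9))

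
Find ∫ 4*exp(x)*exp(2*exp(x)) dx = 2*exp(2*exp(x)) + C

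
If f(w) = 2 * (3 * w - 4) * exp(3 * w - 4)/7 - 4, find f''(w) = 54*w*exp(3*w - 4)/7 - 36*exp(3*w - 4)/7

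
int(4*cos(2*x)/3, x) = 2*sin(2*x)/3 + C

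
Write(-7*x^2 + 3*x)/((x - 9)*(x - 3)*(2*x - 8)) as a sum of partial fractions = -9/(2*(x - 3)) + 10/(x - 4) - 9/(x - 9)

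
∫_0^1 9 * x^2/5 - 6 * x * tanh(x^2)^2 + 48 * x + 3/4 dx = 3*tanh(1) + 447/20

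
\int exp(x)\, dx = exp(x) + C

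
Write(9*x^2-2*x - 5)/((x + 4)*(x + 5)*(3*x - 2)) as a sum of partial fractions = -3/(34*(3*x - 2)) + 230/(17*(x + 5)) - 21/(2*(x + 4))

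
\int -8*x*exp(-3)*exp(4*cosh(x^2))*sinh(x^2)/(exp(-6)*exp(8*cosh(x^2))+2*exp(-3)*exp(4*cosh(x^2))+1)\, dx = 1/(exp(4*cosh(x^2) - 3) + 1) + C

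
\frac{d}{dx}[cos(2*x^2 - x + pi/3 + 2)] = (1 - 4*x)*sin(2*x^2 - x + pi/3 + 2)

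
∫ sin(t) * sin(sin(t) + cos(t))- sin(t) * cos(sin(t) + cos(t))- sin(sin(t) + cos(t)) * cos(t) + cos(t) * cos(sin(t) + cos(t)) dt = sqrt(2)*sin(sqrt(2)*sin(t + pi/4) + pi/4) + C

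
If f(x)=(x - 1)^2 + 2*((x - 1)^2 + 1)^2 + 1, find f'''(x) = 48*x - 48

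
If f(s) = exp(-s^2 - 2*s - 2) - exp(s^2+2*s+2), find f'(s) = (-2*s*exp(2*s^2 + 4*s + 4) - 2*s - 2*exp(2*s^2 + 4*s + 4) - 2)*exp(-s^2 - 2*s - 2)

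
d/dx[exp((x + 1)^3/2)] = 3*x^2*exp(x^3/2 + 3*x^2/2 + 3*x/2 + 1/2)/2 + 3*x*exp(x^3/2 + 3*x^2/2 + 3*x/2 + 1/2) + 3*exp(x^3/2 + 3*x^2/2 + 3*x/2 + 1/2)/2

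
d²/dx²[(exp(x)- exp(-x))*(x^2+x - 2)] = (x^2*exp(2*x) - x^2 + 5*x*exp(2*x) + 3*x + 2*exp(2*x) + 2)*exp(-x)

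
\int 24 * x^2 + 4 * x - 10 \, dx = 8*x^3 + 2*x^2 - 10*x + C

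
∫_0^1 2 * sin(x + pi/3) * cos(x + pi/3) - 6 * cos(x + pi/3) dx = -(-3 + sqrt(3)/2)^2 + (-3 + sin(1 + pi/3))^2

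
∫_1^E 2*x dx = -1 + exp(2)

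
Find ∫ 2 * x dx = x^2 + C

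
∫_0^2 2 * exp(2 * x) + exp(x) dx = (-1 + exp(2))*(2 + exp(2))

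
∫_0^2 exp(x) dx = -1 + exp(2)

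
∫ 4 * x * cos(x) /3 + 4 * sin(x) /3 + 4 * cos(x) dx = (4*x/3 + 4)*sin(x) + C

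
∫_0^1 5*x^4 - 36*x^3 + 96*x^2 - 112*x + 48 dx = 16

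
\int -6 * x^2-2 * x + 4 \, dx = -2*x^3 - x^2 + 4*x + C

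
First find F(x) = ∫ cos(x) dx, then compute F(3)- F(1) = -sin(1) + sin(3)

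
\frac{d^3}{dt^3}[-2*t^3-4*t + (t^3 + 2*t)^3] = 504*t^6 + 1260*t^4 + 720*t^2 + 36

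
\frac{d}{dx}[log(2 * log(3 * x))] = 1/(x*log(x) + x*log(3))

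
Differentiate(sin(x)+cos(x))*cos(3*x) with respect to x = sqrt(2)*(-3*sin(3*x)*sin(x + pi/4) + cos(3*x)*cos(x + pi/4))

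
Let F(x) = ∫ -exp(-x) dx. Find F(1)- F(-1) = -E + exp(-1)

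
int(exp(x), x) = exp(x) + C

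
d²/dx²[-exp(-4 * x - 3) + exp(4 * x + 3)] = (16*exp(8*x + 6) - 16)*exp(-4*x - 3)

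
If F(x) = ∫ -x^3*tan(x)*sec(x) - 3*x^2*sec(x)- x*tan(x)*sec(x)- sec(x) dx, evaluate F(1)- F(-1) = -4*sec(1)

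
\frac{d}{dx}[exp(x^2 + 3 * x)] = 2*x*exp(x^2 + 3*x) + 3*exp(x^2 + 3*x)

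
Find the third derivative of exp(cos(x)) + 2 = (cos(x) + 3)*exp(cos(x))*sin(x)*cos(x)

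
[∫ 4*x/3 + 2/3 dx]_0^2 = 4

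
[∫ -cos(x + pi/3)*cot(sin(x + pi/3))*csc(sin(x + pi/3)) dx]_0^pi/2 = -csc(sqrt(3)/2) + csc(1/2)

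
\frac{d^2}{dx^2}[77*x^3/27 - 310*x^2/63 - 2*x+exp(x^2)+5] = 4*x^2*exp(x^2) + 154*x/9 + 2*exp(x^2) - 620/63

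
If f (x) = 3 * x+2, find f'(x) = 3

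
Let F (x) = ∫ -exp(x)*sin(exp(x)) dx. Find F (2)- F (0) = -cos(1) + cos(exp(2))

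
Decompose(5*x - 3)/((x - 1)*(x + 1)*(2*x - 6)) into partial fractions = -1/(2*(x + 1)) - 1/(4*(x - 1)) + 3/(4*(x - 3))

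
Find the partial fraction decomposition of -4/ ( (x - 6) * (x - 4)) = 2/(x - 4) - 2/(x - 6)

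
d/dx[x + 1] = 1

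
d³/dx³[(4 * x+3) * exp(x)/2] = 2*x*exp(x) + 15*exp(x)/2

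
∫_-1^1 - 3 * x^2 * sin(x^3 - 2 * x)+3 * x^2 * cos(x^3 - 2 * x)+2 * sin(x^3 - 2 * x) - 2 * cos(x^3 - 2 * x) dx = -2*sin(1)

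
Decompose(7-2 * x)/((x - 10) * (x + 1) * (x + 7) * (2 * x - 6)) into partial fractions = -7/(680*(x + 7)) + 3/(176*(x + 1)) - 1/(560*(x - 3)) - 13/(2618*(x - 10))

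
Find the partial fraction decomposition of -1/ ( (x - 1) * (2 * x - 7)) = -2/(5*(2*x - 7)) + 1/(5*(x - 1))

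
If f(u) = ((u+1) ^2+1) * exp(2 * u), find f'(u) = 2*u^2*exp(2*u) + 6*u*exp(2*u) + 6*exp(2*u)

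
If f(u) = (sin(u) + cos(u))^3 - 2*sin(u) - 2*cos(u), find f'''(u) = sqrt(2)*(-27*sin(3*u + pi/4) + cos(u + pi/4))/2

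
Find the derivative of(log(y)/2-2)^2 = (log(y) - 4)/(2*y)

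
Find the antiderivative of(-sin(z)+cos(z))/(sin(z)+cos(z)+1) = log(sin(z) + cos(z) + 1) + C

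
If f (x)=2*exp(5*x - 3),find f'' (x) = 50*exp(5*x - 3)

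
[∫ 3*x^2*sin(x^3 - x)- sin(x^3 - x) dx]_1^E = 1 - cos(E - exp(3))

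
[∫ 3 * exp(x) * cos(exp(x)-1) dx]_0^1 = -3*sin(1 - E)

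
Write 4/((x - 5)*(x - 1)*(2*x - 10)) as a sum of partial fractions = 1/(8*(x - 1)) - 1/(8*(x - 5)) + 1/(2*(x - 5)^2)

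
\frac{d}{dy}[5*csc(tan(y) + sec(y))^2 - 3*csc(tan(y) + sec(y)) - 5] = (3*sin(y) - 10*sin(y)/sin(tan(y) + 1/cos(y)) + 3 - 10/sin(tan(y) + 1/cos(y)))*cos(tan(y) + 1/cos(y))/(sin(tan(y) + 1/cos(y))^2*cos(y)^2)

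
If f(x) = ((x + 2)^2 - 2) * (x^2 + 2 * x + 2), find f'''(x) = 24*x + 36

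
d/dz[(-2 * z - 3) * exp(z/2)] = -z*exp(z/2) - 7*exp(z/2)/2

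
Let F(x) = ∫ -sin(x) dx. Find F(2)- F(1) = -cos(1) + cos(2)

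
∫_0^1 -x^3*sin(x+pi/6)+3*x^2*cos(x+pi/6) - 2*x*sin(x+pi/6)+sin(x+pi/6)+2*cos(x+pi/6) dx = 2*cos(pi/6 + 1) + sqrt(3)/2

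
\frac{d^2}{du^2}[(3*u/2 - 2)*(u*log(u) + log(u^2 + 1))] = (6*u^5*log(u) + 9*u^5 + 2*u^4 + 12*u^3*log(u) + 26*u^3 + 10*u^2 + 6*u*log(u) + u - 4)/(2*u^5 + 4*u^3 + 2*u)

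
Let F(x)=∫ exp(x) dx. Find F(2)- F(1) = -E + exp(2)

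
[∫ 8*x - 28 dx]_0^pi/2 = -49 + (7 - pi)^2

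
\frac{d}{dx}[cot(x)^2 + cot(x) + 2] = -(1 + 2*cos(x)/sin(x))/sin(x)^2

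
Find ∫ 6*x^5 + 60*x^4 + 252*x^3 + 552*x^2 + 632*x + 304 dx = x^6 + 12*x^5 + 63*x^4 + 184*x^3 + 316*x^2 + 304*x + C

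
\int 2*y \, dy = y^2 + C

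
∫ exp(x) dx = exp(x) + C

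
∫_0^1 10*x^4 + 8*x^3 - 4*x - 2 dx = 0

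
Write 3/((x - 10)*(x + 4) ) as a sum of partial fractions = -3/(14*(x + 4)) + 3/(14*(x - 10))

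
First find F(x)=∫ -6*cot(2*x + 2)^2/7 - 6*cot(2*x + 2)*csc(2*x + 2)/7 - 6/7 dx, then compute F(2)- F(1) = 3*csc(6)/7 + 3*cot(6)/7 - 3*cot(4)/7 - 3*csc(4)/7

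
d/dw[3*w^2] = 6*w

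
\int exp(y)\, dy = exp(y) + C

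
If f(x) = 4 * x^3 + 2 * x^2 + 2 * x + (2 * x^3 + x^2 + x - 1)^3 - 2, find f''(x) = 576*x^7 + 672*x^6 + 756*x^5 + 30*x^4 - 60*x^3 - 144*x^2 + 30*x + 4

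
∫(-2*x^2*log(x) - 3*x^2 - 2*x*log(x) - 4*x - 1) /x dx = -(log(x) + 1)*(x^2 + 2*x + 1) + C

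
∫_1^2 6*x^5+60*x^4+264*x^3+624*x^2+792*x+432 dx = 4501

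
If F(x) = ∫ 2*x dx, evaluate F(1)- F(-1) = 0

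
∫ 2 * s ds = s^2 + C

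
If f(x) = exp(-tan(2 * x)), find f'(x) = -2*exp(-tan(2*x))/cos(2*x)^2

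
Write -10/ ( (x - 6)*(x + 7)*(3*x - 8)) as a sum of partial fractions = 9/(29*(3*x - 8)) - 10/(377*(x + 7)) - 1/(13*(x - 6))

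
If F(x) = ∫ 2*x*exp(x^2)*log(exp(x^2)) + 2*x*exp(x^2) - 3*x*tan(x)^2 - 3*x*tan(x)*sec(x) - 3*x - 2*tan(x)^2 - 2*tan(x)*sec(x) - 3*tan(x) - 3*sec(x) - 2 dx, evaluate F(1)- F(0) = -5*sec(1) - 5*tan(1) + 2 + E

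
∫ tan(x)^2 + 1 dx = tan(x) + C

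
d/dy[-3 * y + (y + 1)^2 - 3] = 2*y - 1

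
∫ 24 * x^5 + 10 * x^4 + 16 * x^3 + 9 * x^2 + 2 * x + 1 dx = 4*x^6 + 2*x^5 + 4*x^4 + 3*x^3 + x^2 + x + C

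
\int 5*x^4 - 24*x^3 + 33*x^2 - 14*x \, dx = x^5 - 6*x^4 + 11*x^3 - 7*x^2 + C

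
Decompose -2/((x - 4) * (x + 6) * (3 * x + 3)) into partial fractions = -1/(75*(x + 6)) + 2/(75*(x + 1)) - 1/(75*(x - 4))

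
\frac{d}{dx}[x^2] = 2*x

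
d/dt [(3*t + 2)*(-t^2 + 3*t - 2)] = -9*t^2 + 14*t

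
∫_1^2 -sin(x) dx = -cos(1) + cos(2)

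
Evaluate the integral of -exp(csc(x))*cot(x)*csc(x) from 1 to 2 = -exp(csc(1)) + exp(csc(2))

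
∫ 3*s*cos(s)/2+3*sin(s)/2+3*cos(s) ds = (3*s/2 + 3)*sin(s) + C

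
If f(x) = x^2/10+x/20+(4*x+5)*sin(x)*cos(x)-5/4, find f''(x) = -8*x*sin(2*x) - 10*sin(2*x) + 8*cos(2*x) + 1/5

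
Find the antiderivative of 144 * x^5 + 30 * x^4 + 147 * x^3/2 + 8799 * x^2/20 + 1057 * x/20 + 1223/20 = 24*x^6 + 6*x^5 + 147*x^4/8 + 2933*x^3/20 + 1057*x^2/40 + 1223*x/20 + C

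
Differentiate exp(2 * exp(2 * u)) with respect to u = 4*exp(2*u + 2*exp(2*u))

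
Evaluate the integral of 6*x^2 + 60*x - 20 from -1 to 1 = -36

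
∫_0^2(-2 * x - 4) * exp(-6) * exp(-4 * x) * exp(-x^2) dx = -exp(-6) + exp(-18)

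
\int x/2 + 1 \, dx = x^2/4 + x + C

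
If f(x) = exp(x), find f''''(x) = exp(x)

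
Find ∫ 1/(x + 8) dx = log(x + 8) + C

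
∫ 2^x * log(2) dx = 2^x + C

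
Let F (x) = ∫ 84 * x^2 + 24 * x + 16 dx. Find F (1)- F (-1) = 88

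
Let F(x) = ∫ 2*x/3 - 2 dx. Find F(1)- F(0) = -5/3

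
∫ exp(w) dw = exp(w) + C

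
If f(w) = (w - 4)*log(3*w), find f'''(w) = (-w - 8)/w^3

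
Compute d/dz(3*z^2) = 6*z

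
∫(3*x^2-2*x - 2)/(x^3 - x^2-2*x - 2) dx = log(-x^3 + x^2 + 2*x + 2) + C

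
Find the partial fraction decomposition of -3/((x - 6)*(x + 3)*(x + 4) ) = -3/(10*(x + 4)) + 1/(3*(x + 3)) - 1/(30*(x - 6))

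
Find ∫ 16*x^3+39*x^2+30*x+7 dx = 4*x^4 + 13*x^3 + 15*x^2 + 7*x + C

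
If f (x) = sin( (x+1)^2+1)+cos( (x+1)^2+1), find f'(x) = -2*x*sin(x^2 + 2*x + 2) + 2*x*cos(x^2 + 2*x + 2) - 2*sin(x^2 + 2*x + 2) + 2*cos(x^2 + 2*x + 2)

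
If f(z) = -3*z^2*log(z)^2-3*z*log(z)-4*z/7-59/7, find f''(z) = (-6*z*log(z)^2 - 18*z*log(z) - 6*z - 3)/z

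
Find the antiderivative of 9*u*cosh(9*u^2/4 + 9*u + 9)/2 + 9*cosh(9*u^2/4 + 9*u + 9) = sinh(9*(u + 2)^2/4) + C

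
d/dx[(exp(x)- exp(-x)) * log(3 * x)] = (x*exp(2*x)*log(x) + x*exp(2*x)*log(3) + x*log(x) + x*log(3) + exp(2*x) - 1)*exp(-x)/x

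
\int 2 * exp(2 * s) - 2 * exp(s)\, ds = (exp(s) - 1)^2 + C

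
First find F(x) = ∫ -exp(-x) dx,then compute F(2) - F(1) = -exp(-1) + exp(-2)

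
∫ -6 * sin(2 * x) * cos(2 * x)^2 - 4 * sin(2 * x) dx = (cos(2*x)^2 + 2)*cos(2*x) + C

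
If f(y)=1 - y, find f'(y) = -1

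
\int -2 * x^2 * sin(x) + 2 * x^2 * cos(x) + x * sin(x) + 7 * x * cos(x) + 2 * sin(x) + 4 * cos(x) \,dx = sqrt(2)*(2*x^2 + 3*x + 1)*sin(x + pi/4) + C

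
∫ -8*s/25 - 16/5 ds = -4*s^2/25 - 16*s/5 + C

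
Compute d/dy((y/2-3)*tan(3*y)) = 3*y/(2*cos(3*y)^2) + tan(3*y)/2 - 9/cos(3*y)^2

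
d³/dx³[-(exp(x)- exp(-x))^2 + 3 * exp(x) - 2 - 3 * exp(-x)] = (-8*exp(4*x) + 3*exp(3*x) + 3*exp(x) + 8)*exp(-2*x)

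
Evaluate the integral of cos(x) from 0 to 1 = sin(1)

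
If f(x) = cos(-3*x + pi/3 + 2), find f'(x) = 3*sin(-3*x + pi/3 + 2)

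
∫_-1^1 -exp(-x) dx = -E + exp(-1)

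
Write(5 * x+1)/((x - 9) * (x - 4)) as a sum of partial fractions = -21/(5*(x - 4)) + 46/(5*(x - 9))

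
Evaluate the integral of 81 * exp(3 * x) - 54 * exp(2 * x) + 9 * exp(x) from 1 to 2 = -(-1 + 3*E)^3 + (-1 + 3*exp(2))^3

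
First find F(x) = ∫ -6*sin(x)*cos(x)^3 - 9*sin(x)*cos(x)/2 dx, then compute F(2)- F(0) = -21*sin(2)^2/4 + 3*sin(2)^4/2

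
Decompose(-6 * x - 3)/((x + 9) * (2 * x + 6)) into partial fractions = -17/(4*(x + 9)) + 5/(4*(x + 3))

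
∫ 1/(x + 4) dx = log(x + 4) + C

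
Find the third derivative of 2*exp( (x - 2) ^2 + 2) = 16*x^3*exp(x^2 - 4*x + 6) - 96*x^2*exp(x^2 - 4*x + 6) + 216*x*exp(x^2 - 4*x + 6) - 176*exp(x^2 - 4*x + 6)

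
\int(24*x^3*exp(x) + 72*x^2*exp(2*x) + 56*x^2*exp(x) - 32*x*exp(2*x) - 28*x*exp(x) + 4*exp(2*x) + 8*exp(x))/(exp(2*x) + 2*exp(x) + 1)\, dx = 4*(6*x^3 - 4*x^2 + x + 1)*exp(x)/(exp(x) + 1) + C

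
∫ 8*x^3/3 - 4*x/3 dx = 2*x^4/3 - 2*x^2/3 + C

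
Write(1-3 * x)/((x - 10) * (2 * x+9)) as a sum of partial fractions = -1/(2*x + 9) - 1/(x - 10)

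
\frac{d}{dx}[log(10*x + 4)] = 5/(5*x + 2)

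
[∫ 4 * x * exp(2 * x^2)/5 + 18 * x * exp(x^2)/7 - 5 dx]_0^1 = -227/35 + exp(2)/5 + 9*E/7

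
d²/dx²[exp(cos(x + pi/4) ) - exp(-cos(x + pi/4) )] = (exp(2*cos(x + pi/4))*sin(x + pi/4)^2 - exp(2*cos(x + pi/4))*cos(x + pi/4) - sin(x + pi/4)^2 - cos(x + pi/4))*exp(-cos(x + pi/4))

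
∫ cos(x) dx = sin(x) + C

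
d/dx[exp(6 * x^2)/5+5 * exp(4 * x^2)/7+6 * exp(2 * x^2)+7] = 12*x*exp(6*x^2)/5 + 40*x*exp(4*x^2)/7 + 24*x*exp(2*x^2)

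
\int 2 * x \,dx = x^2 + C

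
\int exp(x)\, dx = exp(x) + C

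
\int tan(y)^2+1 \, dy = tan(y) + C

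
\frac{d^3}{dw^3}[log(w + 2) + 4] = 2/(w^3 + 6*w^2 + 12*w + 8)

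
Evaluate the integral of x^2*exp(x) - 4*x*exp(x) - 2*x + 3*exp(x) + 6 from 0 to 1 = -4 + 4*E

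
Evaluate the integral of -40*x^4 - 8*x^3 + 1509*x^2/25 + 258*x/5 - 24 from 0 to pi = (-3*pi + 3*pi^2/5 + 2*pi^3)*(-4*pi^2 + pi/5 + 4) - 12*pi + 24*pi^2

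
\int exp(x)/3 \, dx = exp(x)/3 + C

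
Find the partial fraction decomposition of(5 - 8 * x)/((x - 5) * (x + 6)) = -53/(11*(x + 6)) - 35/(11*(x - 5))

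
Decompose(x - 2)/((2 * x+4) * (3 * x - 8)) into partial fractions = 1/(14*(3*x - 8)) + 1/(7*(x + 2))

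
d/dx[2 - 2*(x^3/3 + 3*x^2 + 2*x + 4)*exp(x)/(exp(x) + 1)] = (-2*x^3*exp(x) - 6*x^2*exp(2*x) - 24*x^2*exp(x) - 36*x*exp(2*x) - 48*x*exp(x) - 12*exp(2*x) - 36*exp(x))/(3*exp(2*x) + 6*exp(x) + 3)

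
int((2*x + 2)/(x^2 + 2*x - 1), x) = log((x + 1)^2 - 2) + C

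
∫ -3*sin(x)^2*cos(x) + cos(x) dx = sin(x)*cos(x)^2 + C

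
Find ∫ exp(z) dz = exp(z) + C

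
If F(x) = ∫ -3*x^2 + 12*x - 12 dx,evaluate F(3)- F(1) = -2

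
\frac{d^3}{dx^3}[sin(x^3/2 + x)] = -27*x^6*cos(x^3/2 + x)/8 - 27*x^4*cos(x^3/2 + x)/4 - 27*x^3*sin(x^3/2 + x)/2 - 9*x^2*cos(x^3/2 + x)/2 - 9*x*sin(x^3/2 + x) + 2*cos(x^3/2 + x)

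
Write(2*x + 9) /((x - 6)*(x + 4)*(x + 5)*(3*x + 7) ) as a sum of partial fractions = -117/(1000*(3*x + 7)) + 1/(88*(x + 5)) + 1/(50*(x + 4)) + 21/(2750*(x - 6))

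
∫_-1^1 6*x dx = 0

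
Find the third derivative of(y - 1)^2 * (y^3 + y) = 60*y^2 - 48*y + 12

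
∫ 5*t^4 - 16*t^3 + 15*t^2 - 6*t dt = t^5 - 4*t^4 + 5*t^3 - 3*t^2 + C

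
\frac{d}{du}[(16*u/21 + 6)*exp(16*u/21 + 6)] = 256*u*exp(16*u/21 + 6)/441 + 16*exp(16*u/21 + 6)/3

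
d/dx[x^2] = 2*x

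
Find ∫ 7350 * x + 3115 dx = 3675*x^2 + 3115*x + C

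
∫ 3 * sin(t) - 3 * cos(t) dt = -3*sqrt(2)*sin(t + pi/4) + C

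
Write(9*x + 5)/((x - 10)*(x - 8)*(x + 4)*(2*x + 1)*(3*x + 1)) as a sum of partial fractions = 162/(8525*(3*x + 1)) - 8/(2499*(2*x + 1)) - 31/(12936*(x + 4)) - 77/(10200*(x - 8)) + 95/(18228*(x - 10))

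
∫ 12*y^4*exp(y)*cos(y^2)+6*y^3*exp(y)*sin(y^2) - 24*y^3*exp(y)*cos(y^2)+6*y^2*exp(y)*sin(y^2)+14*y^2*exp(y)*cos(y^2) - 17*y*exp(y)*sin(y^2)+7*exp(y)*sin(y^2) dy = y*(6*y^2 - 12*y + 7)*exp(y)*sin(y^2) + C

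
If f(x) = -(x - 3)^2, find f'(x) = 6 - 2*x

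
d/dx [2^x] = 2^x*log(2)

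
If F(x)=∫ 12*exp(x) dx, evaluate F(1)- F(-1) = -12*exp(-1) + 12*E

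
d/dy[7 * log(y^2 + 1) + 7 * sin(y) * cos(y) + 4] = 7*(-2*y^2*sin(y)^2 + y^2 + 2*y - 2*sin(y)^2 + 1)/(y^2 + 1)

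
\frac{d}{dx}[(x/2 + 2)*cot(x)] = -x/(2*sin(x)^2) + 1/(2*tan(x)) - 2/sin(x)^2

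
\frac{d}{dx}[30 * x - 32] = 30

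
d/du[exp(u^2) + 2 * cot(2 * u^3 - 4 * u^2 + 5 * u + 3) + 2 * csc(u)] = -12*u^2/sin(2*u^3 - 4*u^2 + 5*u + 3)^2 + 2*u*exp(u^2) + 16*u/sin(2*u^3 - 4*u^2 + 5*u + 3)^2 - 10/sin(2*u^3 - 4*u^2 + 5*u + 3)^2 - 2*cos(u)/sin(u)^2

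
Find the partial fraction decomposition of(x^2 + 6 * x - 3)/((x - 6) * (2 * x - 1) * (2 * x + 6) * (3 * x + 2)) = -177/(1960*(3*x + 2)) - 1/(539*(2*x - 1)) + 2/(147*(x + 3)) + 23/(1320*(x - 6))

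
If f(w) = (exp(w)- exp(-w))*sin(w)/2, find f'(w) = sqrt(2)*(exp(2*w)*sin(w + pi/4) - cos(w + pi/4))*exp(-w)/2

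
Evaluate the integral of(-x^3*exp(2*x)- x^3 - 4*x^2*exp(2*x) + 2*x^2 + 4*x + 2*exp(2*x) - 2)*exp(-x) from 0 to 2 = -8*exp(2) + 8*exp(-2)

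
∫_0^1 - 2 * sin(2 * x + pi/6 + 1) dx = cos(pi/6 + 3) - cos(pi/6 + 1)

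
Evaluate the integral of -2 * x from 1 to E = 1 - exp(2)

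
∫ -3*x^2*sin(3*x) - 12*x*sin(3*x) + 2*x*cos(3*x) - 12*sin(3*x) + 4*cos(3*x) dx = (x + 2)^2*cos(3*x) + C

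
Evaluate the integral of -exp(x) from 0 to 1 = 1 - E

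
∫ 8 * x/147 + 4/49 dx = 4*x^2/147 + 4*x/49 + C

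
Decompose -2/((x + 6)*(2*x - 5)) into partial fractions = -4/(17*(2*x - 5)) + 2/(17*(x + 6))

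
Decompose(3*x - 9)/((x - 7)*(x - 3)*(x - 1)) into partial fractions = -1/(2*(x - 1)) + 1/(2*(x - 7))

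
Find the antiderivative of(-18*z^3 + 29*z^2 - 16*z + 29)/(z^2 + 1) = -9*z^2 + 29*z + log(z^2 + 1) + C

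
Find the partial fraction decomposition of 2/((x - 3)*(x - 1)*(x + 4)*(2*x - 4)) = -1/(210*(x + 4)) + 1/(10*(x - 1)) - 1/(6*(x - 2)) + 1/(14*(x - 3))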